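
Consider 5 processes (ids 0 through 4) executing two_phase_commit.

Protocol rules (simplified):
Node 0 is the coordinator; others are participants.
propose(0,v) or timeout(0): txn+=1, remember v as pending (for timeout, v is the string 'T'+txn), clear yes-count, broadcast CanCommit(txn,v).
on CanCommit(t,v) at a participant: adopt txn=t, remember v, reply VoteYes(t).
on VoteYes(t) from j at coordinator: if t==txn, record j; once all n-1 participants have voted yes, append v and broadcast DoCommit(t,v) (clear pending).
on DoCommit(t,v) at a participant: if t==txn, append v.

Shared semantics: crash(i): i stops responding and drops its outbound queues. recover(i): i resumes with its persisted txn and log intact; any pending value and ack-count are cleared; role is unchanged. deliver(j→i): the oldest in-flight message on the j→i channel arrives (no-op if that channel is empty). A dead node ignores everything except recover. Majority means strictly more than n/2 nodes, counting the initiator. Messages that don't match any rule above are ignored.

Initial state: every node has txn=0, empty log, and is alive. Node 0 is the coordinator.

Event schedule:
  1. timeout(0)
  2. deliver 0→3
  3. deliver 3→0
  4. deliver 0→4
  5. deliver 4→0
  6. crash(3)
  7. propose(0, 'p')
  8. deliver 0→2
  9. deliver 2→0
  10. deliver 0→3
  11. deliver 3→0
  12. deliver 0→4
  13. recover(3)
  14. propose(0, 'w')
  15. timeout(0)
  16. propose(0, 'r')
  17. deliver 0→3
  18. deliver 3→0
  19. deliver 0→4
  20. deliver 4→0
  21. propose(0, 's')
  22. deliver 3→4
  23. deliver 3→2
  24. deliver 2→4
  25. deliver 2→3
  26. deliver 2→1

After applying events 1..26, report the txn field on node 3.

step 1 timeout(0): 0={coor,t=1,log=-}
step 2 deliver 0→3: 3={part,t=1,log=-}
step 3 deliver 3→0: —
step 4 deliver 0→4: 4={part,t=1,log=-}
step 5 deliver 4→0: —
step 6 crash(3): 3={✗part,t=1,log=-}
step 7 propose(0,'p'): 0={coor,t=2,log=-}
step 8 deliver 0→2: 2={part,t=1,log=-}
step 9 deliver 2→0: —
step 10 deliver 0→3: —
step 11 deliver 3→0: —
step 12 deliver 0→4: 4={part,t=2,log=-}
step 13 recover(3): 3={part,t=1,log=-}
step 14 propose(0,'w'): 0={coor,t=3,log=-}
step 15 timeout(0): 0={coor,t=4,log=-}
step 16 propose(0,'r'): 0={coor,t=5,log=-}
step 17 deliver 0→3: 3={part,t=2,log=-}
step 18 deliver 3→0: —
step 19 deliver 0→4: 4={part,t=3,log=-}
step 20 deliver 4→0: —
step 21 propose(0,'s'): 0={coor,t=6,log=-}
step 22 deliver 3→4: —
step 23 deliver 3→2: —
step 24 deliver 2→4: —
step 25 deliver 2→3: —
step 26 deliver 2→1: —

2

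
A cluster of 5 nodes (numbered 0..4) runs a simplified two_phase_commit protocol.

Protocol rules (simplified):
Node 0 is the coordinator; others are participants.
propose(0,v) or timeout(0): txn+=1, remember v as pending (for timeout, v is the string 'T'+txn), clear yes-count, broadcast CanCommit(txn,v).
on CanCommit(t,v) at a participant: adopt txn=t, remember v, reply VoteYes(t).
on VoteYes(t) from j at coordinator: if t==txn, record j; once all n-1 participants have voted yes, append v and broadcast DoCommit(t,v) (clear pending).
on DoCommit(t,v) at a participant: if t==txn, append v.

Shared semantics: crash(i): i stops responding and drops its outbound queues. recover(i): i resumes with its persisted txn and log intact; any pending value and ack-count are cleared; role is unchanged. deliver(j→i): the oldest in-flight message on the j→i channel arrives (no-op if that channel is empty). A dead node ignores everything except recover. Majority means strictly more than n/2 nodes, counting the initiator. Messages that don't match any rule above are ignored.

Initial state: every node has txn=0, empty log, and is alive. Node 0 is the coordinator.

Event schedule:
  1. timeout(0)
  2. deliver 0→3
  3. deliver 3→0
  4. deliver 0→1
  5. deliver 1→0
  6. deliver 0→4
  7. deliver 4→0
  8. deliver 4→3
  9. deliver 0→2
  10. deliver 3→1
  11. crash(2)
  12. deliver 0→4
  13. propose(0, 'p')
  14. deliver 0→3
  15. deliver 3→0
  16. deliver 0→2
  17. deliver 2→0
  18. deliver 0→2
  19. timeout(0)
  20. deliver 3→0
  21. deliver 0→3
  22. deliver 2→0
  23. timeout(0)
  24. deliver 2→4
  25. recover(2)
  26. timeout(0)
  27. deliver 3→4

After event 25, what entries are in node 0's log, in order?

empty

1. timeout(0):  <0:coor t1 ->
2. deliver 0→3:  <3:part t1 ->
3. deliver 3→0:  nop
4. deliver 0→1:  <1:part t1 ->
5. deliver 1→0:  nop
6. deliver 0→4:  <4:part t1 ->
7. deliver 4→0:  nop
8. deliver 4→3:  nop
9. deliver 0→2:  <2:part t1 ->
10. deliver 3→1:  nop
11. crash(2):  <2:✗part t1 ->
12. deliver 0→4:  nop
13. propose(0,'p'):  <0:coor t2 ->
14. deliver 0→3:  <3:part t2 ->
15. deliver 3→0:  nop
16. deliver 0→2:  nop
17. deliver 2→0:  nop
18. deliver 0→2:  nop
19. timeout(0):  <0:coor t3 ->
20. deliver 3→0:  nop
21. deliver 0→3:  <3:part t3 ->
22. deliver 2→0:  nop
23. timeout(0):  <0:coor t4 ->
24. deliver 2→4:  nop
25. recover(2):  <2:part t1 ->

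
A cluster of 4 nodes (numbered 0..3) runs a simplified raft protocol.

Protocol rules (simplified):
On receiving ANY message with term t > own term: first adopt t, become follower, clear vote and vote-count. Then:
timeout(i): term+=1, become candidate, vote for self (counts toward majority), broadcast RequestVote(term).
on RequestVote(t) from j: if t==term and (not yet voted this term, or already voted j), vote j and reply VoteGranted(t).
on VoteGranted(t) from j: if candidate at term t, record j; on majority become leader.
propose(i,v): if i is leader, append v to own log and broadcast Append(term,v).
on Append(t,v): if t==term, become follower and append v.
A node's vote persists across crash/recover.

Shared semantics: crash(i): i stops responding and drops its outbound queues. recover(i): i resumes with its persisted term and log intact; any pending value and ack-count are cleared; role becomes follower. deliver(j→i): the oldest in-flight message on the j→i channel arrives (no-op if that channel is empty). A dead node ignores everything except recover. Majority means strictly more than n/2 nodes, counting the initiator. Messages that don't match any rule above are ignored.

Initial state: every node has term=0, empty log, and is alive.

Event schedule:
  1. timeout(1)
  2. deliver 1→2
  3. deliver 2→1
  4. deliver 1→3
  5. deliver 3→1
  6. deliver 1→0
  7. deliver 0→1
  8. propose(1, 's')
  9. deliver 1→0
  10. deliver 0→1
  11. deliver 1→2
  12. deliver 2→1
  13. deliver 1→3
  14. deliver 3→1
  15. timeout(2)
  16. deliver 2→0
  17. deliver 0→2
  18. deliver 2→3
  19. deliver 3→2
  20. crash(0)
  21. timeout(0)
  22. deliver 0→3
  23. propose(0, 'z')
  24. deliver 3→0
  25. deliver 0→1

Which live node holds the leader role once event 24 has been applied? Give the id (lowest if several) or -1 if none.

1

[1] timeout(1) → N1(cand t1 [-])
[2] deliver 1→2 → N2(foll t1 [-])
[3] deliver 2→1 → ∅
[4] deliver 1→3 → N3(foll t1 [-])
[5] deliver 3→1 → N1(lead t1 [-])
[6] deliver 1→0 → N0(foll t1 [-])
[7] deliver 0→1 → ∅
[8] propose(1,'s') → N1(lead t1 [s])
[9] deliver 1→0 → N0(foll t1 [s])
[10] deliver 0→1 → ∅
[11] deliver 1→2 → N2(foll t1 [s])
[12] deliver 2→1 → ∅
[13] deliver 1→3 → N3(foll t1 [s])
[14] deliver 3→1 → ∅
[15] timeout(2) → N2(cand t2 [s])
[16] deliver 2→0 → N0(foll t2 [s])
[17] deliver 0→2 → ∅
[18] deliver 2→3 → N3(foll t2 [s])
[19] deliver 3→2 → N2(lead t2 [s])
[20] crash(0) → N0(✗foll t2 [s])
[21] timeout(0) → ∅
[22] deliver 0→3 → ∅
[23] propose(0,'z') → ∅
[24] deliver 3→0 → ∅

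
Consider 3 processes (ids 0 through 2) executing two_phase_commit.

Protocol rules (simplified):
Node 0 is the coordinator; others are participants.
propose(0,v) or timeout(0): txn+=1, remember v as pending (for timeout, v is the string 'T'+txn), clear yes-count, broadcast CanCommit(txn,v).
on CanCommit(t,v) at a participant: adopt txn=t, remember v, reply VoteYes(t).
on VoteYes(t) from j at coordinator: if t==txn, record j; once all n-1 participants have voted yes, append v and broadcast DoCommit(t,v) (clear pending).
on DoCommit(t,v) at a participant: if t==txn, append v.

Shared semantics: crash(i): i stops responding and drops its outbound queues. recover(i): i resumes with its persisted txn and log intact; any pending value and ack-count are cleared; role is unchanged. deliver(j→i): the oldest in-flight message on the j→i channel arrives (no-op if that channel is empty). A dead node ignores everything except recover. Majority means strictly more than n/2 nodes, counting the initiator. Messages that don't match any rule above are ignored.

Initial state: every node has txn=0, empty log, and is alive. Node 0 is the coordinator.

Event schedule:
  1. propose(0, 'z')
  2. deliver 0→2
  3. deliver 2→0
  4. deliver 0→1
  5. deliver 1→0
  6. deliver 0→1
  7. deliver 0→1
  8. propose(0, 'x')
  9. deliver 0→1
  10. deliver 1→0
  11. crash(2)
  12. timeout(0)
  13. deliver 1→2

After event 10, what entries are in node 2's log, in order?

empty

[1] propose(0,'z') → N0(coor t1 [-])
[2] deliver 0→2 → N2(part t1 [-])
[3] deliver 2→0 → ∅
[4] deliver 0→1 → N1(part t1 [-])
[5] deliver 1→0 → N0(coor t1 [z])
[6] deliver 0→1 → N1(part t1 [z])
[7] deliver 0→1 → ∅
[8] propose(0,'x') → N0(coor t2 [z])
[9] deliver 0→1 → N1(part t2 [z])
[10] deliver 1→0 → ∅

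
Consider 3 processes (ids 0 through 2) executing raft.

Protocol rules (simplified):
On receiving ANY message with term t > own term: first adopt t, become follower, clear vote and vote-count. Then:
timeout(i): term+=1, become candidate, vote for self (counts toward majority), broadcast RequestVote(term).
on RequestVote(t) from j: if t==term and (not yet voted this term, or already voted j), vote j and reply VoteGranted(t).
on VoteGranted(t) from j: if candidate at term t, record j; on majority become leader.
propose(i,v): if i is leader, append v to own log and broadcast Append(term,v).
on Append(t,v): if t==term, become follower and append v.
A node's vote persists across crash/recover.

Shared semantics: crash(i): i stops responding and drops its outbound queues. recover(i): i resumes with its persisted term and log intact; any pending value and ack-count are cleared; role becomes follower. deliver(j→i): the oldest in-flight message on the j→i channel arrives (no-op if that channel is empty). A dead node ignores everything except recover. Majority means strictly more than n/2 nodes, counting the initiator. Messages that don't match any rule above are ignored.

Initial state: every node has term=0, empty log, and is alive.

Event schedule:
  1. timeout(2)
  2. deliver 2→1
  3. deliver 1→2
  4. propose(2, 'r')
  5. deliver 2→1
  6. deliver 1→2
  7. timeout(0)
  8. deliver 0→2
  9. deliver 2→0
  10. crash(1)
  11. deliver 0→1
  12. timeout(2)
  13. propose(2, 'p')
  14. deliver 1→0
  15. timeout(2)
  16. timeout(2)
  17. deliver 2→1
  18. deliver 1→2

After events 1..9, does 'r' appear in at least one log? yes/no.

yes

after 1 — timeout(2): n2:cand/t1/[-]
after 2 — deliver 2→1: n1:foll/t1/[-]
after 3 — deliver 1→2: n2:lead/t1/[-]
after 4 — propose(2,'r'): n2:lead/t1/[r]
after 5 — deliver 2→1: n1:foll/t1/[r]
after 6 — deliver 1→2: ·
after 7 — timeout(0): n0:cand/t1/[-]
after 8 — deliver 0→2: ·
after 9 — deliver 2→0: ·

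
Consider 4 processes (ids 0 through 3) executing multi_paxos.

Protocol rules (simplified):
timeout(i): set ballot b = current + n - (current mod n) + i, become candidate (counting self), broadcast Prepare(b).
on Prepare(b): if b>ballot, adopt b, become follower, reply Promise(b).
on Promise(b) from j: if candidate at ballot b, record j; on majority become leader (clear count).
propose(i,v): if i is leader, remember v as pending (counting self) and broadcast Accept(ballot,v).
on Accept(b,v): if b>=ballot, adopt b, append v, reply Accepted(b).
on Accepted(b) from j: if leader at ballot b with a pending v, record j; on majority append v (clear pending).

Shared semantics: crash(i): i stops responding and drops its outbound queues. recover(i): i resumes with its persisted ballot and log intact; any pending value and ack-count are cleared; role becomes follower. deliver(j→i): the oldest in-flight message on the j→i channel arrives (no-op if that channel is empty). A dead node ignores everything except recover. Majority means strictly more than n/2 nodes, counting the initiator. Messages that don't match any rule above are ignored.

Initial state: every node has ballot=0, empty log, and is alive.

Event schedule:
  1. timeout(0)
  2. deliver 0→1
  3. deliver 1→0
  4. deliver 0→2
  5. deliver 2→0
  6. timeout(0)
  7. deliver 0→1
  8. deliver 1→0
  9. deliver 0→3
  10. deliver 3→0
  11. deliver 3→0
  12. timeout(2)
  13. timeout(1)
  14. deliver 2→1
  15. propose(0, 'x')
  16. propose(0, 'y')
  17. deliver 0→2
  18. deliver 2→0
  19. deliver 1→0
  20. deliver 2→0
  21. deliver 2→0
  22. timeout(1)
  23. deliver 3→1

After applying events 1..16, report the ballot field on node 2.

step 1 timeout(0): 0={cand,b=4,log=-}
step 2 deliver 0→1: 1={foll,b=4,log=-}
step 3 deliver 1→0: —
step 4 deliver 0→2: 2={foll,b=4,log=-}
step 5 deliver 2→0: 0={lead,b=4,log=-}
step 6 timeout(0): 0={cand,b=8,log=-}
step 7 deliver 0→1: 1={foll,b=8,log=-}
step 8 deliver 1→0: —
step 9 deliver 0→3: 3={foll,b=4,log=-}
step 10 deliver 3→0: —
step 11 deliver 3→0: —
step 12 timeout(2): 2={cand,b=10,log=-}
step 13 timeout(1): 1={cand,b=13,log=-}
step 14 deliver 2→1: —
step 15 propose(0,'x'): —
step 16 propose(0,'y'): —

10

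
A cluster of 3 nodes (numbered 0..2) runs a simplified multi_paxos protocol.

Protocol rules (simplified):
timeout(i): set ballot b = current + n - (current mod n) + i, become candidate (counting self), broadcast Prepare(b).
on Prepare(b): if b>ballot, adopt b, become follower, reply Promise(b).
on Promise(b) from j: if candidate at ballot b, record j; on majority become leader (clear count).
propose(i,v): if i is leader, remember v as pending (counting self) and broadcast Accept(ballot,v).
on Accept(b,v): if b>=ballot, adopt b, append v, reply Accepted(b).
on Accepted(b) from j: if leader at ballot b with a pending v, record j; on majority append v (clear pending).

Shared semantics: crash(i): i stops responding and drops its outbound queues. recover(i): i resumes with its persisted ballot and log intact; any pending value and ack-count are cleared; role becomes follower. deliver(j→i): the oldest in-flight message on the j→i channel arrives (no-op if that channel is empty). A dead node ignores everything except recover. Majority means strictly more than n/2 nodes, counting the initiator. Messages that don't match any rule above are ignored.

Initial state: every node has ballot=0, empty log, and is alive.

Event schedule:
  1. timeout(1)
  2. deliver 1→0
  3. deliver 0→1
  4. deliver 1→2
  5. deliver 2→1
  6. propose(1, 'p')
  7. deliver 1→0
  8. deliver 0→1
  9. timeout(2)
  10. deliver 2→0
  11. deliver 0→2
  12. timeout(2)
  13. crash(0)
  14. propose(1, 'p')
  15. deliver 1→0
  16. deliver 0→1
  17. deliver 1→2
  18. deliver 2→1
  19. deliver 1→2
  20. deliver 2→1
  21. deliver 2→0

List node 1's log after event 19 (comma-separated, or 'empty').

p

step 1 timeout(1): 1={cand,b=4,log=-}
step 2 deliver 1→0: 0={foll,b=4,log=-}
step 3 deliver 0→1: 1={lead,b=4,log=-}
step 4 deliver 1→2: 2={foll,b=4,log=-}
step 5 deliver 2→1: —
step 6 propose(1,'p'): —
step 7 deliver 1→0: 0={foll,b=4,log=p}
step 8 deliver 0→1: 1={lead,b=4,log=p}
step 9 timeout(2): 2={cand,b=8,log=-}
step 10 deliver 2→0: 0={foll,b=8,log=p}
step 11 deliver 0→2: 2={lead,b=8,log=-}
step 12 timeout(2): 2={cand,b=11,log=-}
step 13 crash(0): 0={✗foll,b=8,log=p}
step 14 propose(1,'p'): —
step 15 deliver 1→0: —
step 16 deliver 0→1: —
step 17 deliver 1→2: —
step 18 deliver 2→1: 1={foll,b=8,log=p}
step 19 deliver 1→2: —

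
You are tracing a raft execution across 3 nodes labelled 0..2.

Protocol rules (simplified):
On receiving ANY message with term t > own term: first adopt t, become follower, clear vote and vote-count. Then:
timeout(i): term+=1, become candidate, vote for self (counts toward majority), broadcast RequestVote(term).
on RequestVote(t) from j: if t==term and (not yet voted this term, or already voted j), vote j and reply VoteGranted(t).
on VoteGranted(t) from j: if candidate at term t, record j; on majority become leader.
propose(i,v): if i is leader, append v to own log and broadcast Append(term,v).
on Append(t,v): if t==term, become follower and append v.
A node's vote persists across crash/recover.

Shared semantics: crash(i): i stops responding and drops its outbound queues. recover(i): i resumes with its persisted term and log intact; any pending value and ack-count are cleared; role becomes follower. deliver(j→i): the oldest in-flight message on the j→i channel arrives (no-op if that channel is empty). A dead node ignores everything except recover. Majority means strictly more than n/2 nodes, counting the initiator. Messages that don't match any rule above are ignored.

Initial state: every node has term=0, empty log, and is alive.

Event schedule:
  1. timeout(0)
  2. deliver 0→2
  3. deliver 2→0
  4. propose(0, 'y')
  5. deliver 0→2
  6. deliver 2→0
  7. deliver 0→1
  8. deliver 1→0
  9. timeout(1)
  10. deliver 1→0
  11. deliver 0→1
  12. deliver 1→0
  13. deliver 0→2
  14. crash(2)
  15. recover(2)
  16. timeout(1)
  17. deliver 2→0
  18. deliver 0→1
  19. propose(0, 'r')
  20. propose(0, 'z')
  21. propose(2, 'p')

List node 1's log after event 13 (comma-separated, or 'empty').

after 1 — timeout(0): n0:cand/t1/[-]
after 2 — deliver 0→2: n2:foll/t1/[-]
after 3 — deliver 2→0: n0:lead/t1/[-]
after 4 — propose(0,'y'): n0:lead/t1/[y]
after 5 — deliver 0→2: n2:foll/t1/[y]
after 6 — deliver 2→0: ·
after 7 — deliver 0→1: n1:foll/t1/[-]
after 8 — deliver 1→0: ·
after 9 — timeout(1): n1:cand/t2/[-]
after 10 — deliver 1→0: n0:foll/t2/[y]
after 11 — deliver 0→1: ·
after 12 — deliver 1→0: ·
after 13 — deliver 0→2: ·

empty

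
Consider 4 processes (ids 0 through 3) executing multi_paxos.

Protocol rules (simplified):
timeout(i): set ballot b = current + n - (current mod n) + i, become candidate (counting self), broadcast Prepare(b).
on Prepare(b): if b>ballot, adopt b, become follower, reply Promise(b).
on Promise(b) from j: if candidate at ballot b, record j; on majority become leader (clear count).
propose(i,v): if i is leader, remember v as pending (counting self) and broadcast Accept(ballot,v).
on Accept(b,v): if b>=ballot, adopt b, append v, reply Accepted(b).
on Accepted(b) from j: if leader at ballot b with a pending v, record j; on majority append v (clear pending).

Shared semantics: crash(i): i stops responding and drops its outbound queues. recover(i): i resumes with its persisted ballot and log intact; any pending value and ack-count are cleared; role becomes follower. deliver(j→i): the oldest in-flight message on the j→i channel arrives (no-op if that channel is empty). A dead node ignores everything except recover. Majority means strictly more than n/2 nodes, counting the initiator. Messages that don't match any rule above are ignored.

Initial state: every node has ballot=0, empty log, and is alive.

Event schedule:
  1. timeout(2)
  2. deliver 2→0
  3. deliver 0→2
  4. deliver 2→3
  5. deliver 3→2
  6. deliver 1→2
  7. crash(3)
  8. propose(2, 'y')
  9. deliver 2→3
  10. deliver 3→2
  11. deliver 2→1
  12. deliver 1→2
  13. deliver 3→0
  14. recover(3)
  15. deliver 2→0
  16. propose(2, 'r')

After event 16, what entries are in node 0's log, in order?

step 1 timeout(2): 2={cand,b=6,log=-}
step 2 deliver 2→0: 0={foll,b=6,log=-}
step 3 deliver 0→2: —
step 4 deliver 2→3: 3={foll,b=6,log=-}
step 5 deliver 3→2: 2={lead,b=6,log=-}
step 6 deliver 1→2: —
step 7 crash(3): 3={✗foll,b=6,log=-}
step 8 propose(2,'y'): —
step 9 deliver 2→3: —
step 10 deliver 3→2: —
step 11 deliver 2→1: 1={foll,b=6,log=-}
step 12 deliver 1→2: —
step 13 deliver 3→0: —
step 14 recover(3): 3={foll,b=6,log=-}
step 15 deliver 2→0: 0={foll,b=6,log=y}
step 16 propose(2,'r'): —

y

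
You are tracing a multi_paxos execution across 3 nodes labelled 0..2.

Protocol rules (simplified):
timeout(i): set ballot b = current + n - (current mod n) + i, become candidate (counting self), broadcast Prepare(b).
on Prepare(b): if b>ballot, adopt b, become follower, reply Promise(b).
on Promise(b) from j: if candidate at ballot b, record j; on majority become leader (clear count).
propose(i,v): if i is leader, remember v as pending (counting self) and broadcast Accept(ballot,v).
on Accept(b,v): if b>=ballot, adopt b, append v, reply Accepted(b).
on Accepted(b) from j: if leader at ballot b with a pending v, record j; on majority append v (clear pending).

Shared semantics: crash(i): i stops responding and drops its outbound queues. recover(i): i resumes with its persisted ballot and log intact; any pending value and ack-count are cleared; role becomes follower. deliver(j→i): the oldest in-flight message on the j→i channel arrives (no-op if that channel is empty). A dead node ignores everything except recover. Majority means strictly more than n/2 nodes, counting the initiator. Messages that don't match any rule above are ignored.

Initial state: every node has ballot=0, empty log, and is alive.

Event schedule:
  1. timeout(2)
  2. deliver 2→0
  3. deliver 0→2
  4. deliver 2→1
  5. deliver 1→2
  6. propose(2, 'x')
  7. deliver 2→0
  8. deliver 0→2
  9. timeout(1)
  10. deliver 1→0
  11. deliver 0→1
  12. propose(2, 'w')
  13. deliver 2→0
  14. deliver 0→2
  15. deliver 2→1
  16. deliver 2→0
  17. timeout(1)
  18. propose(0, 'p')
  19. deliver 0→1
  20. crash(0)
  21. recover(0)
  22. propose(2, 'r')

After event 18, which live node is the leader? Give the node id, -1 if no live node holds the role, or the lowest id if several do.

step 1 timeout(2): 2={cand,b=5,log=-}
step 2 deliver 2→0: 0={foll,b=5,log=-}
step 3 deliver 0→2: 2={lead,b=5,log=-}
step 4 deliver 2→1: 1={foll,b=5,log=-}
step 5 deliver 1→2: —
step 6 propose(2,'x'): —
step 7 deliver 2→0: 0={foll,b=5,log=x}
step 8 deliver 0→2: 2={lead,b=5,log=x}
step 9 timeout(1): 1={cand,b=7,log=-}
step 10 deliver 1→0: 0={foll,b=7,log=x}
step 11 deliver 0→1: 1={lead,b=7,log=-}
step 12 propose(2,'w'): —
step 13 deliver 2→0: —
step 14 deliver 0→2: —
step 15 deliver 2→1: —
step 16 deliver 2→0: —
step 17 timeout(1): 1={cand,b=10,log=-}
step 18 propose(0,'p'): —

2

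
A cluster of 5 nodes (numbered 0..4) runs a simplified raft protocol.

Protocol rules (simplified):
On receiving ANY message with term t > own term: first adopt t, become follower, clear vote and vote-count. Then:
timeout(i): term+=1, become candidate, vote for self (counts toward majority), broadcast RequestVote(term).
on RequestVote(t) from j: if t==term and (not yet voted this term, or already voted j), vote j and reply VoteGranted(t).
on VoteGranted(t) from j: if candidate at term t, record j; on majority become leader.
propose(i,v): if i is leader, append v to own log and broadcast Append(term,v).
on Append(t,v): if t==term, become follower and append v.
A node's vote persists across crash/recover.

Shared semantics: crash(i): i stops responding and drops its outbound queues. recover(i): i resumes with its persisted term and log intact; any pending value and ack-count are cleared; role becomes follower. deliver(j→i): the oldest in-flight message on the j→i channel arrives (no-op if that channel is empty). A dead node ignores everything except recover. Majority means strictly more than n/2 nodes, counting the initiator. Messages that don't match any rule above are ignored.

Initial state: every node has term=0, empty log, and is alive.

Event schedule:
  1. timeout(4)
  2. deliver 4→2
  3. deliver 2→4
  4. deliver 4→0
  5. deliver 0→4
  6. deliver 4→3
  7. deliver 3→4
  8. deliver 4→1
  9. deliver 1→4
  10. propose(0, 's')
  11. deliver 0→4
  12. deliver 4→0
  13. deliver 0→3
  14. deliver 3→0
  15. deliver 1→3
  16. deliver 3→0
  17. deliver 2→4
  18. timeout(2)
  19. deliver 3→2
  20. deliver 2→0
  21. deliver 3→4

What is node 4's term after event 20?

1

after 1 — timeout(4): n4:cand/t1/[-]
after 2 — deliver 4→2: n2:foll/t1/[-]
after 3 — deliver 2→4: ·
after 4 — deliver 4→0: n0:foll/t1/[-]
after 5 — deliver 0→4: n4:lead/t1/[-]
after 6 — deliver 4→3: n3:foll/t1/[-]
after 7 — deliver 3→4: ·
after 8 — deliver 4→1: n1:foll/t1/[-]
after 9 — deliver 1→4: ·
after 10 — propose(0,'s'): ·
after 11 — deliver 0→4: ·
after 12 — deliver 4→0: ·
after 13 — deliver 0→3: ·
after 14 — deliver 3→0: ·
after 15 — deliver 1→3: ·
after 16 — deliver 3→0: ·
after 17 — deliver 2→4: ·
after 18 — timeout(2): n2:cand/t2/[-]
after 19 — deliver 3→2: ·
after 20 — deliver 2→0: n0:foll/t2/[-]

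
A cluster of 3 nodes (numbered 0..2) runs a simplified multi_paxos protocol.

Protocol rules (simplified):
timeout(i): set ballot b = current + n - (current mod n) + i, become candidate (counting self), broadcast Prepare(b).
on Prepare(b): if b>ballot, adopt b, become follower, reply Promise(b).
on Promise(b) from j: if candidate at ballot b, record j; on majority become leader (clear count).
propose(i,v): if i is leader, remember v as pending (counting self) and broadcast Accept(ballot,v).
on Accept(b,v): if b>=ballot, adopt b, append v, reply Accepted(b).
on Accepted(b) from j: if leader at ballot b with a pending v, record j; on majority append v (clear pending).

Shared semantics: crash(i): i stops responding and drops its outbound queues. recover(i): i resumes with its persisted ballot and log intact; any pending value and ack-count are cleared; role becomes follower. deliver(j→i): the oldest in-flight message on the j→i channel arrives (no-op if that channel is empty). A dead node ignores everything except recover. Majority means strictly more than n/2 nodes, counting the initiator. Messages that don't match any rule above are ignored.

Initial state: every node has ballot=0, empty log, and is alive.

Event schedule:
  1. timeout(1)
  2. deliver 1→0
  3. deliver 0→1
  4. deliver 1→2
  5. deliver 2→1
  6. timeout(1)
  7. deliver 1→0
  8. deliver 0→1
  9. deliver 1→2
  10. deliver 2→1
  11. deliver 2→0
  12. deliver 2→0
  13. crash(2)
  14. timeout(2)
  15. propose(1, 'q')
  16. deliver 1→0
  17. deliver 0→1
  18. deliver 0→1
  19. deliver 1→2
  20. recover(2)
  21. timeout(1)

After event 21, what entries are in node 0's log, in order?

q

1. timeout(1):  <1:cand b4 ->
2. deliver 1→0:  <0:foll b4 ->
3. deliver 0→1:  <1:lead b4 ->
4. deliver 1→2:  <2:foll b4 ->
5. deliver 2→1:  nop
6. timeout(1):  <1:cand b7 ->
7. deliver 1→0:  <0:foll b7 ->
8. deliver 0→1:  <1:lead b7 ->
9. deliver 1→2:  <2:foll b7 ->
10. deliver 2→1:  nop
11. deliver 2→0:  nop
12. deliver 2→0:  nop
13. crash(2):  <2:✗foll b7 ->
14. timeout(2):  nop
15. propose(1,'q'):  nop
16. deliver 1→0:  <0:foll b7 q>
17. deliver 0→1:  <1:lead b7 q>
18. deliver 0→1:  nop
19. deliver 1→2:  nop
20. recover(2):  <2:foll b7 ->
21. timeout(1):  <1:cand b10 q>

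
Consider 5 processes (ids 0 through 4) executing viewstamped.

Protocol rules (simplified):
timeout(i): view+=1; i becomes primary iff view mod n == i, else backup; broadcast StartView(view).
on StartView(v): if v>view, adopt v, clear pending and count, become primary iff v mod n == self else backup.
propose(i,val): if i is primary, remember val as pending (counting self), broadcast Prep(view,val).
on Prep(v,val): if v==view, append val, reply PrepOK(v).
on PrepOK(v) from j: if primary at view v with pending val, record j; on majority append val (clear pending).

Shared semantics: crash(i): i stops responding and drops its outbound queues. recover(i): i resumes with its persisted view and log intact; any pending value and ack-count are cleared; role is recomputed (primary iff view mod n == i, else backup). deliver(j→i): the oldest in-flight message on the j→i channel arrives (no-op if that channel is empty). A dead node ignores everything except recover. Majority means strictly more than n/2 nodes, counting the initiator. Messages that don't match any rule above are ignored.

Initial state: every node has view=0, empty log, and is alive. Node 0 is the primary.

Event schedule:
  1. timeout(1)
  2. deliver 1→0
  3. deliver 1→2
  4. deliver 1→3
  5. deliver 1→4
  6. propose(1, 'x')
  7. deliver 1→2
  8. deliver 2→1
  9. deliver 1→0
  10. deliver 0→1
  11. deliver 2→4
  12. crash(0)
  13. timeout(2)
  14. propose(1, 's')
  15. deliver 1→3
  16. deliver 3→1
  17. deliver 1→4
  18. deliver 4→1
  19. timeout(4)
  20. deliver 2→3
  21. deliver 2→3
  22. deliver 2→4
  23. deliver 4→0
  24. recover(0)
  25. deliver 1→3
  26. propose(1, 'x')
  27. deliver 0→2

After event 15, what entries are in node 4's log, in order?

empty

step 1 timeout(1): 1={prim,v=1,log=-}
step 2 deliver 1→0: 0={back,v=1,log=-}
step 3 deliver 1→2: 2={back,v=1,log=-}
step 4 deliver 1→3: 3={back,v=1,log=-}
step 5 deliver 1→4: 4={back,v=1,log=-}
step 6 propose(1,'x'): —
step 7 deliver 1→2: 2={back,v=1,log=x}
step 8 deliver 2→1: —
step 9 deliver 1→0: 0={back,v=1,log=x}
step 10 deliver 0→1: 1={prim,v=1,log=x}
step 11 deliver 2→4: —
step 12 crash(0): 0={✗back,v=1,log=x}
step 13 timeout(2): 2={prim,v=2,log=x}
step 14 propose(1,'s'): —
step 15 deliver 1→3: 3={back,v=1,log=x}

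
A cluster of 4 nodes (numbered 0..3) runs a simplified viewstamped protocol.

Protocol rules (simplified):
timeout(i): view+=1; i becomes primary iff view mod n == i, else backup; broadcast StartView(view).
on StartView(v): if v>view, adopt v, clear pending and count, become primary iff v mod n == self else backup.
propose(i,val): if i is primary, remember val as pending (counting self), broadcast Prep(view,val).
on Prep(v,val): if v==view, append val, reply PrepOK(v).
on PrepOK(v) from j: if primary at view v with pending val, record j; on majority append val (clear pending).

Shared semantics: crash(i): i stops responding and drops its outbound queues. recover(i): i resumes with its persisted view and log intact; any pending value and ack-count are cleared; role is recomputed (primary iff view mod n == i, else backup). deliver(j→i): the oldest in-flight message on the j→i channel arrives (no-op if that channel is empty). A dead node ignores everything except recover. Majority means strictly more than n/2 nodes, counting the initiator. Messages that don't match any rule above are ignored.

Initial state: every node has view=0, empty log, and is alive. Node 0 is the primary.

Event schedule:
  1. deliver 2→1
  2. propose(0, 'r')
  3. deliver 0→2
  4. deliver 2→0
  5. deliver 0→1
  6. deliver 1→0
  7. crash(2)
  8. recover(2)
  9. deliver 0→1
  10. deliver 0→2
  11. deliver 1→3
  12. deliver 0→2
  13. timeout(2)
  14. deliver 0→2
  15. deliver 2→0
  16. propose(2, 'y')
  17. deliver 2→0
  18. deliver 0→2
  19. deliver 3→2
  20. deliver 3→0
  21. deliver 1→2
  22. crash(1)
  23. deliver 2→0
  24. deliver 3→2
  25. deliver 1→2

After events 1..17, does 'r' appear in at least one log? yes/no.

e1 deliver 2→1: ·
e2 propose(0,'r'): ·
e3 deliver 0→2: 2[back,v=0,r]
e4 deliver 2→0: ·
e5 deliver 0→1: 1[back,v=0,r]
e6 deliver 1→0: 0[prim,v=0,r]
e7 crash(2): 2[✗back,v=0,r]
e8 recover(2): 2[back,v=0,r]
e9 deliver 0→1: ·
e10 deliver 0→2: ·
e11 deliver 1→3: ·
e12 deliver 0→2: ·
e13 timeout(2): 2[back,v=1,r]
e14 deliver 0→2: ·
e15 deliver 2→0: 0[back,v=1,r]
e16 propose(2,'y'): ·
e17 deliver 2→0: ·

yes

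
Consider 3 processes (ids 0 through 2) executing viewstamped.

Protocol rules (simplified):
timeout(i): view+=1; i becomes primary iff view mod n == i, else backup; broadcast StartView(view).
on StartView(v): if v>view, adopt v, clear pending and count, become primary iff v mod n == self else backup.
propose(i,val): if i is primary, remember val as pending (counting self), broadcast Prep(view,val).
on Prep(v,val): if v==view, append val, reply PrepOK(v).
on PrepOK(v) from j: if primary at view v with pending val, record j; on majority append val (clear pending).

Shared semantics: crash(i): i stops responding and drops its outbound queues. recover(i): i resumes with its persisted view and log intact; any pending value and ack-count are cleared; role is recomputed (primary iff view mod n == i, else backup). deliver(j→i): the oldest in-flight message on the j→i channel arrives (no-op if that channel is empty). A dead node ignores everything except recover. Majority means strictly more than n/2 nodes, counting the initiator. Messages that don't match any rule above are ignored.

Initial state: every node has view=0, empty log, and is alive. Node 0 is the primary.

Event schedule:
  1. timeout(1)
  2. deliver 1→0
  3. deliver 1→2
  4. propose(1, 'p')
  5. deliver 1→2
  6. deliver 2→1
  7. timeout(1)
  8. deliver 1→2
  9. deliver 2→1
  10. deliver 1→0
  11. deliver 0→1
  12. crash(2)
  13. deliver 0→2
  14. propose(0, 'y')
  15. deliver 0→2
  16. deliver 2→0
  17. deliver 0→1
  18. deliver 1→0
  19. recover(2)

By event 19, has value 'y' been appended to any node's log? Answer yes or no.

e1 timeout(1): 1[prim,v=1,-]
e2 deliver 1→0: 0[back,v=1,-]
e3 deliver 1→2: 2[back,v=1,-]
e4 propose(1,'p'): ·
e5 deliver 1→2: 2[back,v=1,p]
e6 deliver 2→1: 1[prim,v=1,p]
e7 timeout(1): 1[back,v=2,p]
e8 deliver 1→2: 2[prim,v=2,p]
e9 deliver 2→1: ·
e10 deliver 1→0: 0[back,v=1,p]
e11 deliver 0→1: ·
e12 crash(2): 2[✗prim,v=2,p]
e13 deliver 0→2: ·
e14 propose(0,'y'): ·
e15 deliver 0→2: ·
e16 deliver 2→0: ·
e17 deliver 0→1: ·
e18 deliver 1→0: 0[back,v=2,p]
e19 recover(2): 2[prim,v=2,p]

no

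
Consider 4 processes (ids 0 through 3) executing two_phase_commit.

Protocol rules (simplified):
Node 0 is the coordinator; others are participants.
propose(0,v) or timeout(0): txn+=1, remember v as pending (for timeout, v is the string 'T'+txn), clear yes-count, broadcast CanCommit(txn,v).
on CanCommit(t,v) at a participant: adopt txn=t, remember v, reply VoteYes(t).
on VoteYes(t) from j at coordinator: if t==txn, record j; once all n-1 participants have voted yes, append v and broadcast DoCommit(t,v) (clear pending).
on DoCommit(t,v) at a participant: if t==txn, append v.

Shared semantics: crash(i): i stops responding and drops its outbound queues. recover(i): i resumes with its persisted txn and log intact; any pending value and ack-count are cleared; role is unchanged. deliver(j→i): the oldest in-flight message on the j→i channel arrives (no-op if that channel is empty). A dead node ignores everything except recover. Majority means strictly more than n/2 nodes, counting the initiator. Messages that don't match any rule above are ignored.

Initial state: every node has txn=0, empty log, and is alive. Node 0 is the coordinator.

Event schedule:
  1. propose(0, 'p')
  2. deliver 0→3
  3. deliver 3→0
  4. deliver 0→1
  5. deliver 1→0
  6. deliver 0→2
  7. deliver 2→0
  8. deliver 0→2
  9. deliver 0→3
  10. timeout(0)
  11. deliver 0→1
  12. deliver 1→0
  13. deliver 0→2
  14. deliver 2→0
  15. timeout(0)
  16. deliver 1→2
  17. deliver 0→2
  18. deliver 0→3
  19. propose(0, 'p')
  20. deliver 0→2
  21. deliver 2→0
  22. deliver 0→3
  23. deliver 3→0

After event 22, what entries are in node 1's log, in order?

1. propose(0,'p'):  <0:coor t1 ->
2. deliver 0→3:  <3:part t1 ->
3. deliver 3→0:  nop
4. deliver 0→1:  <1:part t1 ->
5. deliver 1→0:  nop
6. deliver 0→2:  <2:part t1 ->
7. deliver 2→0:  <0:coor t1 p>
8. deliver 0→2:  <2:part t1 p>
9. deliver 0→3:  <3:part t1 p>
10. timeout(0):  <0:coor t2 p>
11. deliver 0→1:  <1:part t1 p>
12. deliver 1→0:  nop
13. deliver 0→2:  <2:part t2 p>
14. deliver 2→0:  nop
15. timeout(0):  <0:coor t3 p>
16. deliver 1→2:  nop
17. deliver 0→2:  <2:part t3 p>
18. deliver 0→3:  <3:part t2 p>
19. propose(0,'p'):  <0:coor t4 p>
20. deliver 0→2:  <2:part t4 p>
21. deliver 2→0:  nop
22. deliver 0→3:  <3:part t3 p>

p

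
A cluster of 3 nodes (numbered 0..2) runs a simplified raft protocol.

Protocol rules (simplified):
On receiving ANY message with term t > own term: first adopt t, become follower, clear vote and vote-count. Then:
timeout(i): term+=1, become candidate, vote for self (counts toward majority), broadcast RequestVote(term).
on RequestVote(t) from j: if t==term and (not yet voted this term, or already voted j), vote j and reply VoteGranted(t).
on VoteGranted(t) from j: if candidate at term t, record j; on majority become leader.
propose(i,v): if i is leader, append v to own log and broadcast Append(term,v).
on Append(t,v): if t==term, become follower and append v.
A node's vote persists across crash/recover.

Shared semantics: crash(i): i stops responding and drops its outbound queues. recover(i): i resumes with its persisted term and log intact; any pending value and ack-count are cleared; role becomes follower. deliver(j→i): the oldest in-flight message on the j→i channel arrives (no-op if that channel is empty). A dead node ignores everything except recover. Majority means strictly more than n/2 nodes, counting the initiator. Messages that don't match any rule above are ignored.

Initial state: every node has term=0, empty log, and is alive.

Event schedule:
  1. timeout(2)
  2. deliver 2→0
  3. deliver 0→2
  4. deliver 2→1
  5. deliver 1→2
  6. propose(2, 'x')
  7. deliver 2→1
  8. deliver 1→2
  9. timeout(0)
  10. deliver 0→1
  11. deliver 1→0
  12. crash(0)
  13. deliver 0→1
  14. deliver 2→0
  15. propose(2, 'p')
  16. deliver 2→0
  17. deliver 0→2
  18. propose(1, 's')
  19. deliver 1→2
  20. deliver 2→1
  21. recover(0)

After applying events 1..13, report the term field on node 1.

2

step 1 timeout(2): 2={cand,t=1,log=-}
step 2 deliver 2→0: 0={foll,t=1,log=-}
step 3 deliver 0→2: 2={lead,t=1,log=-}
step 4 deliver 2→1: 1={foll,t=1,log=-}
step 5 deliver 1→2: —
step 6 propose(2,'x'): 2={lead,t=1,log=x}
step 7 deliver 2→1: 1={foll,t=1,log=x}
step 8 deliver 1→2: —
step 9 timeout(0): 0={cand,t=2,log=-}
step 10 deliver 0→1: 1={foll,t=2,log=x}
step 11 deliver 1→0: 0={lead,t=2,log=-}
step 12 crash(0): 0={✗lead,t=2,log=-}
step 13 deliver 0→1: —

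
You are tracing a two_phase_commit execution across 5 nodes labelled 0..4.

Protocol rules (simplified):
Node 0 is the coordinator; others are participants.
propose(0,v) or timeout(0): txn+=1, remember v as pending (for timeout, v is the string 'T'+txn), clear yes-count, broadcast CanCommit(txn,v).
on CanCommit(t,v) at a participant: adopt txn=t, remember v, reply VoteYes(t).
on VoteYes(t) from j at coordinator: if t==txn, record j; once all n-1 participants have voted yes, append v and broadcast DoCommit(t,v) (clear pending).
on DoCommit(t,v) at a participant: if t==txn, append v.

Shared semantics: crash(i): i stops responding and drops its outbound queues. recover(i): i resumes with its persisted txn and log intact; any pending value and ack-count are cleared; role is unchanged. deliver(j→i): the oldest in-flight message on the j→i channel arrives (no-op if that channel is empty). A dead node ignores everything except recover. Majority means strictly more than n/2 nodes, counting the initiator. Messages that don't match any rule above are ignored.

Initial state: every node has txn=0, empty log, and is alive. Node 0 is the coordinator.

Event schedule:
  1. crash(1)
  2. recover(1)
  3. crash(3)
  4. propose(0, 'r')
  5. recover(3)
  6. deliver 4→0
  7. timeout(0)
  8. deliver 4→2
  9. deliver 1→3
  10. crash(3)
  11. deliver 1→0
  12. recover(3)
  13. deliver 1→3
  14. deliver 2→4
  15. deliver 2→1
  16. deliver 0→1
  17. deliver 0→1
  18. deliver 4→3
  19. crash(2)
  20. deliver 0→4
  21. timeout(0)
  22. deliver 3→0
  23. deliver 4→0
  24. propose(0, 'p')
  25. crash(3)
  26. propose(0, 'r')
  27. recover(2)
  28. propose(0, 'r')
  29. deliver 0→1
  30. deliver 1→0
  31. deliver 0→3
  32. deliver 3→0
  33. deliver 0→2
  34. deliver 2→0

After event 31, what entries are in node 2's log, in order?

empty

e1 crash(1): 1[✗part,t=0,-]
e2 recover(1): 1[part,t=0,-]
e3 crash(3): 3[✗part,t=0,-]
e4 propose(0,'r'): 0[coor,t=1,-]
e5 recover(3): 3[part,t=0,-]
e6 deliver 4→0: ·
e7 timeout(0): 0[coor,t=2,-]
e8 deliver 4→2: ·
e9 deliver 1→3: ·
e10 crash(3): 3[✗part,t=0,-]
e11 deliver 1→0: ·
e12 recover(3): 3[part,t=0,-]
e13 deliver 1→3: ·
e14 deliver 2→4: ·
e15 deliver 2→1: ·
e16 deliver 0→1: 1[part,t=1,-]
e17 deliver 0→1: 1[part,t=2,-]
e18 deliver 4→3: ·
e19 crash(2): 2[✗part,t=0,-]
e20 deliver 0→4: 4[part,t=1,-]
e21 timeout(0): 0[coor,t=3,-]
e22 deliver 3→0: ·
e23 deliver 4→0: ·
e24 propose(0,'p'): 0[coor,t=4,-]
e25 crash(3): 3[✗part,t=0,-]
e26 propose(0,'r'): 0[coor,t=5,-]
e27 recover(2): 2[part,t=0,-]
e28 propose(0,'r'): 0[coor,t=6,-]
e29 deliver 0→1: 1[part,t=3,-]
e30 deliver 1→0: ·
e31 deliver 0→3: ·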